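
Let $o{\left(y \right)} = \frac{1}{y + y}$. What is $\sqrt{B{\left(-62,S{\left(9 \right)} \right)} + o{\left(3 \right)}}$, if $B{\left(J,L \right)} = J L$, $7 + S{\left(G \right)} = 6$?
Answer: $\frac{\sqrt{2238}}{6} \approx 7.8846$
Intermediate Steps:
$S{\left(G \right)} = -1$ ($S{\left(G \right)} = -7 + 6 = -1$)
$o{\left(y \right)} = \frac{1}{2 y}$
$\sqrt{B{\left(-62,S{\left(9 \right)} \right)} + o{\left(3 \right)}} = \sqrt{\left(-62\right) \left(-1\right) + \frac{1}{2 \cdot 3}} = \sqrt{62 + \frac{1}{2} \cdot \frac{1}{3}} = \sqrt{62 + \frac{1}{6}} = \sqrt{\frac{373}{6}} = \frac{\sqrt{2238}}{6}$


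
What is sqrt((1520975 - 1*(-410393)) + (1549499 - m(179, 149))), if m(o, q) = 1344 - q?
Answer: 2*sqrt(869918) ≈ 1865.4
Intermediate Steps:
sqrt((1520975 - 1*(-410393)) + (1549499 - m(179, 149))) = sqrt((1520975 - 1*(-410393)) + (1549499 - (1344 - 1*149))) = sqrt((1520975 + 410393) + (1549499 - (1344 - 149))) = sqrt(1931368 + (1549499 - 1*1195)) = sqrt(1931368 + (1549499 - 1195)) = sqrt(1931368 + 1548304) = sqrt(3479672) = 2*sqrt(869918)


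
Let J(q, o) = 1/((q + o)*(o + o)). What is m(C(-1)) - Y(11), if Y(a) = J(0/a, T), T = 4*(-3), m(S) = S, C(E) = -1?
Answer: -289/288 ≈ -1.0035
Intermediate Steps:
T = -12
J(q, o) = 1/(2*o*(o + q)) (J(q, o) = 1/((o + q)*(2*o)) = 1/(2*o*(o + q)))
Y(a) = 1/288 (Y(a) = (½)/(-12*(-12 + 0/a)) = (½)*(-1/12)/(-12 + 0) = (½)*(-1/12)/(-12) = (½)*(-1/12)*(-1/12) = 1/288)
m(C(-1)) - Y(11) = -1 - 1*1/288 = -1 - 1/288 = -289/288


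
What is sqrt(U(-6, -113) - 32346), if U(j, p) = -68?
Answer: I*sqrt(32414) ≈ 180.04*I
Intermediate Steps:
sqrt(U(-6, -113) - 32346) = sqrt(-68 - 32346) = sqrt(-32414) = I*sqrt(32414)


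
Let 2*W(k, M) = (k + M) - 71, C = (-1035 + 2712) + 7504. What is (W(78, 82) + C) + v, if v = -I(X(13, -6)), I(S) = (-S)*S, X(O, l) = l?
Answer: 18523/2 ≈ 9261.5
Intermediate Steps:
C = 9181 (C = 1677 + 7504 = 9181)
I(S) = -S²
W(k, M) = -71/2 + M/2 + k/2 (W(k, M) = ((k + M) - 71)/2 = ((M + k) - 71)/2 = (-71 + M + k)/2 = -71/2 + M/2 + k/2)
v = 36 (v = -(-1)*(-6)² = -(-1)*36 = -1*(-36) = 36)
(W(78, 82) + C) + v = ((-71/2 + (½)*82 + (½)*78) + 9181) + 36 = ((-71/2 + 41 + 39) + 9181) + 36 = (89/2 + 9181) + 36 = 18451/2 + 36 = 18523/2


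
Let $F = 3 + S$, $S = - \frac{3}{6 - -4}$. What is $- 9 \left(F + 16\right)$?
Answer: $- \frac{1683}{10} \approx -168.3$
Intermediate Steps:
$S = - \frac{3}{10}$ ($S = - \frac{3}{6 + 4} = - \frac{3}{10} \approx -0.3$)
$F = \frac{27}{10}$ ($F = 3 - \frac{3}{10} = \frac{27}{10} \approx 2.7$)
$- 9 \left(F + 16\right) = - 9 \left(\frac{27}{10} + 16\right) = \left(-9\right) \frac{187}{10} = - \frac{1683}{10}$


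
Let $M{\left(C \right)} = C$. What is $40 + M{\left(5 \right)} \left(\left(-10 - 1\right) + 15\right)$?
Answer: $60$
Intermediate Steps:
$40 + M{\left(5 \right)} \left(\left(-10 - 1\right) + 15\right) = 40 + 5 \left(\left(-10 - 1\right) + 15\right) = 40 + 5 \left(-11 + 15\right) = 40 + 5 \cdot 4 = 40 + 20 = 60$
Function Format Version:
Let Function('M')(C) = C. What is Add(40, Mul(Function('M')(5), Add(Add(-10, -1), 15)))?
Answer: 60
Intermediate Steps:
Add(40, Mul(Function('M')(5), Add(Add(-10, -1), 15))) = Add(40, Mul(5, Add(Add(-10, -1), 15))) = Add(40, Mul(5, Add(-11, 15))) = Add(40, Mul(5, 4)) = Add(40, 20) = 60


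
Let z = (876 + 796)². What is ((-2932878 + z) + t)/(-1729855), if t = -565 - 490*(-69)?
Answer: 104049/1729855 ≈ 0.060149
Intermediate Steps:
t = 33245 (t = -565 + 33810 = 33245)
z = 2795584 (z = 1672² = 2795584)
((-2932878 + z) + t)/(-1729855) = ((-2932878 + 2795584) + 33245)/(-1729855) = (-137294 + 33245)*(-1/1729855) = -104049*(-1/1729855) = 104049/1729855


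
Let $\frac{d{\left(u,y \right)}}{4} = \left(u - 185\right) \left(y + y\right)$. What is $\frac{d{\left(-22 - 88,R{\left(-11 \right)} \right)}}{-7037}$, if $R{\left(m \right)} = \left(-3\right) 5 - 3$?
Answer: $- \frac{42480}{7037} \approx -6.0367$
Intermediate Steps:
$R{\left(m \right)} = -18$ ($R{\left(m \right)} = -15 - 3 = -18$)
$d{\left(u,y \right)} = 8 y \left(-185 + u\right)$ ($d{\left(u,y \right)} = 4 \left(u - 185\right) \left(y + y\right) = 4 \left(-185 + u\right) 2 y = 4 \cdot 2 y \left(-185 + u\right) = 8 y \left(-185 + u\right)$)
$\frac{d{\left(-22 - 88,R{\left(-11 \right)} \right)}}{-7037} = \frac{8 \left(-18\right) \left(-185 - 110\right)}{-7037} = 8 \left(-18\right) \left(-185 - 110\right) \left(- \frac{1}{7037}\right) = 8 \left(-18\right) \left(-295\right) \left(- \frac{1}{7037}\right) = 42480 \left(- \frac{1}{7037}\right) = - \frac{42480}{7037}$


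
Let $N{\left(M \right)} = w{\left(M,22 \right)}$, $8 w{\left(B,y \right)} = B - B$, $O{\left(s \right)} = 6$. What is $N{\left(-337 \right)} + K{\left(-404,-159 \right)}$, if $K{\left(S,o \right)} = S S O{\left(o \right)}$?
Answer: $979296$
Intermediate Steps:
$K{\left(S,o \right)} = 6 S^{2}$ ($K{\left(S,o \right)} = S S 6 = S^{2} \cdot 6 = 6 S^{2}$)
$w{\left(B,y \right)} = 0$ ($w{\left(B,y \right)} = \frac{B - B}{8} = \frac{1}{8} \cdot 0 = 0$)
$N{\left(M \right)} = 0$
$N{\left(-337 \right)} + K{\left(-404,-159 \right)} = 0 + 6 \left(-404\right)^{2} = 0 + 6 \cdot 163216 = 0 + 979296 = 979296$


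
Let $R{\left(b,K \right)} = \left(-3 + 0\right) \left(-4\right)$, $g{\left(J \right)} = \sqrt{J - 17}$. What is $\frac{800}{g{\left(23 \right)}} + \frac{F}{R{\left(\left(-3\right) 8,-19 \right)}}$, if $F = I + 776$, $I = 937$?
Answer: $\frac{571}{4} + \frac{400 \sqrt{6}}{3} \approx 469.35$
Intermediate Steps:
$g{\left(J \right)} = \sqrt{-17 + J}$
$R{\left(b,K \right)} = 12$ ($R{\left(b,K \right)} = \left(-3\right) \left(-4\right) = 12$)
$F = 1713$ ($F = 937 + 776 = 1713$)
$\frac{800}{g{\left(23 \right)}} + \frac{F}{R{\left(\left(-3\right) 8,-19 \right)}} = \frac{800}{\sqrt{-17 + 23}} + \frac{1713}{12} = \frac{800}{\sqrt{6}} + 1713 \cdot \frac{1}{12} = 800 \frac{\sqrt{6}}{6} + \frac{571}{4} = \frac{400 \sqrt{6}}{3} + \frac{571}{4} = \frac{571}{4} + \frac{400 \sqrt{6}}{3}$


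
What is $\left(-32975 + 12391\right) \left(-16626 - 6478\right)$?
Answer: $475572736$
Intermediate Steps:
$\left(-32975 + 12391\right) \left(-16626 - 6478\right) = \left(-20584\right) \left(-23104\right) = 475572736$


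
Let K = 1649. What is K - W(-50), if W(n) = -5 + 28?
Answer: 1626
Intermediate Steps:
W(n) = 23
K - W(-50) = 1649 - 1*23 = 1649 - 23 = 1626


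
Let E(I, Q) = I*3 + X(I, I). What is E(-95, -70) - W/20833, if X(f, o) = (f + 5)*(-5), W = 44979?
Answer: 3392466/20833 ≈ 162.84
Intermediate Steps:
X(f, o) = -25 - 5*f (X(f, o) = (5 + f)*(-5) = -25 - 5*f)
E(I, Q) = -25 - 2*I (E(I, Q) = I*3 + (-25 - 5*I) = 3*I + (-25 - 5*I) = -25 - 2*I)
E(-95, -70) - W/20833 = (-25 - 2*(-95)) - 44979/20833 = (-25 + 190) - 44979/20833 = 165 - 1*44979/20833 = 165 - 44979/20833 = 3392466/20833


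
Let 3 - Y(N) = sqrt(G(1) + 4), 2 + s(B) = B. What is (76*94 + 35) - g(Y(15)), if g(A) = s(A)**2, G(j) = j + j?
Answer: 7172 + 2*sqrt(6) ≈ 7176.9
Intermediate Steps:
s(B) = -2 + B
G(j) = 2*j
Y(N) = 3 - sqrt(6) (Y(N) = 3 - sqrt(2*1 + 4) = 3 - sqrt(2 + 4) = 3 - sqrt(6))
g(A) = (-2 + A)**2
(76*94 + 35) - g(Y(15)) = (76*94 + 35) - (-2 + (3 - sqrt(6)))**2 = (7144 + 35) - (1 - sqrt(6))**2 = 7179 - (1 - sqrt(6))**2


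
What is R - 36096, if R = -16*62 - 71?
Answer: -37159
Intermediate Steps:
R = -1063 (R = -992 - 71 = -1063)
R - 36096 = -1063 - 36096 = -37159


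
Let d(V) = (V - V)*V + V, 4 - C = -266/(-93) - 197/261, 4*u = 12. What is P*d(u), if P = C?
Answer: 15329/2697 ≈ 5.6837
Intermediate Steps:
u = 3 (u = (¼)*12 = 3)
C = 15329/8091 (C = 4 - (-266/(-93) - 197/261) = 4 - (-266*(-1/93) - 197*1/261) = 4 - (266/93 - 197/261) = 4 - 1*17035/8091 = 4 - 17035/8091 = 15329/8091 ≈ 1.8946)
P = 15329/8091 ≈ 1.8946
d(V) = V (d(V) = 0*V + V = 0 + V = V)
P*d(u) = (15329/8091)*3 = 15329/2697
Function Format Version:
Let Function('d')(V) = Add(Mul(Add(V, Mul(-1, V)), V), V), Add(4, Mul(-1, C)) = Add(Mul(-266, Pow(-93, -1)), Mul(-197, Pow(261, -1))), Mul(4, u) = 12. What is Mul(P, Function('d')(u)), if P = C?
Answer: Rational(15329, 2697) ≈ 5.6837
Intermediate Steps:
u = 3 (u = Mul(Rational(1, 4), 12) = 3)
C = Rational(15329, 8091) (C = Add(4, Mul(-1, Add(Mul(-266, Pow(-93, -1)), Mul(-197, Pow(261, -1))))) = Add(4, Mul(-1, Add(Mul(-266, Rational(-1, 93)), Mul(-197, Rational(1, 261))))) = Add(4, Mul(-1, Add(Rational(266, 93), Rational(-197, 261)))) = Add(4, Mul(-1, Rational(17035, 8091))) = Add(4, Rational(-17035, 8091)) = Rational(15329, 8091) ≈ 1.8946)
P = Rational(15329, 8091) ≈ 1.8946
Function('d')(V) = V (Function('d')(V) = Add(Mul(0, V), V) = Add(0, V) = V)
Mul(P, Function('d')(u)) = Mul(Rational(15329, 8091), 3) = Rational(15329, 2697)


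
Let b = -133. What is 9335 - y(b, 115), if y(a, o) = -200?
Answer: 9535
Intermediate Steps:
9335 - y(b, 115) = 9335 - 1*(-200) = 9335 + 200 = 9535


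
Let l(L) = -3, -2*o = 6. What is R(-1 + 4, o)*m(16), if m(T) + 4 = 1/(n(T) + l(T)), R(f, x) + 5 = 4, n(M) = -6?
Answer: 37/9 ≈ 4.1111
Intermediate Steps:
o = -3 (o = -½*6 = -3)
R(f, x) = -1 (R(f, x) = -5 + 4 = -1)
m(T) = -37/9 (m(T) = -4 + 1/(-6 - 3) = -4 + 1/(-9) = -4 - ⅑ = -37/9)
R(-1 + 4, o)*m(16) = -1*(-37/9) = 37/9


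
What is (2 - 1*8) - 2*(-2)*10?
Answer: 34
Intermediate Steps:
(2 - 1*8) - 2*(-2)*10 = (2 - 8) + 4*10 = -6 + 40 = 34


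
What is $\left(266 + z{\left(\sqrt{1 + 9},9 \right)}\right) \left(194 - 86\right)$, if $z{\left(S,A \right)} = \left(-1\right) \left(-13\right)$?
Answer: $30132$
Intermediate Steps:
$z{\left(S,A \right)} = 13$
$\left(266 + z{\left(\sqrt{1 + 9},9 \right)}\right) \left(194 - 86\right) = \left(266 + 13\right) \left(194 - 86\right) = 279 \cdot 108 = 30132$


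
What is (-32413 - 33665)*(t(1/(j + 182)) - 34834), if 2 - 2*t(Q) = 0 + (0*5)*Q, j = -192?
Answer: 2301694974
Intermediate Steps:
t(Q) = 1 (t(Q) = 1 - (0 + (0*5)*Q)/2 = 1 - (0 + 0*Q)/2 = 1 - (0 + 0)/2 = 1 - 1/2*0 = 1 + 0 = 1)
(-32413 - 33665)*(t(1/(j + 182)) - 34834) = (-32413 - 33665)*(1 - 34834) = -66078*(-34833) = 2301694974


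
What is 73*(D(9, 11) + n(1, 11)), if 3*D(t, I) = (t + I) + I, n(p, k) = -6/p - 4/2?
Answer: 511/3 ≈ 170.33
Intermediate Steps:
n(p, k) = -2 - 6/p (n(p, k) = -6/p - 4*1/2 = -6/p - 2 = -2 - 6/p)
D(t, I) = t/3 + 2*I/3 (D(t, I) = ((t + I) + I)/3 = ((I + t) + I)/3 = (t + 2*I)/3 = t/3 + 2*I/3)
73*(D(9, 11) + n(1, 11)) = 73*(((1/3)*9 + (2/3)*11) + (-2 - 6/1)) = 73*((3 + 22/3) + (-2 - 6*1)) = 73*(31/3 + (-2 - 6)) = 73*(31/3 - 8) = 73*(7/3) = 511/3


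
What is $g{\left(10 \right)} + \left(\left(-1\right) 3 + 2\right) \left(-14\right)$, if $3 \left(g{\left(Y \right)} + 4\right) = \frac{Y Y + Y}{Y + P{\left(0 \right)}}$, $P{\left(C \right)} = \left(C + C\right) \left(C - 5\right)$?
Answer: $\frac{41}{3} \approx 13.667$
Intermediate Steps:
$P{\left(C \right)} = 2 C \left(-5 + C\right)$
$g{\left(Y \right)} = -4 + \frac{Y + Y^{2}}{3 Y}$ ($g{\left(Y \right)} = -4 + \frac{\left(Y Y + Y\right) \frac{1}{Y + 2 \cdot 0 \left(-5 + 0\right)}}{3} = -4 + \frac{\left(Y^{2} + Y\right) \frac{1}{Y + 2 \cdot 0 \left(-5\right)}}{3} = -4 + \frac{\left(Y + Y^{2}\right) \frac{1}{Y + 0}}{3} = -4 + \frac{\left(Y + Y^{2}\right) \frac{1}{Y}}{3} = -4 + \frac{\frac{1}{Y} \left(Y + Y^{2}\right)}{3} = -4 + \frac{Y + Y^{2}}{3 Y}$)
$g{\left(10 \right)} + \left(\left(-1\right) 3 + 2\right) \left(-14\right) = \left(- \frac{11}{3} + \frac{1}{3} \cdot 10\right) + \left(\left(-1\right) 3 + 2\right) \left(-14\right) = \left(- \frac{11}{3} + \frac{10}{3}\right) + \left(-3 + 2\right) \left(-14\right) = - \frac{1}{3} - -14 = - \frac{1}{3} + 14 = \frac{41}{3}$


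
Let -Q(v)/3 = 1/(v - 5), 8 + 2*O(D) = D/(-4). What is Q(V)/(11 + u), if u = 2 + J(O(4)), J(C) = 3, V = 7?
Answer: -3/32 ≈ -0.093750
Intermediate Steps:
O(D) = -4 - D/8 (O(D) = -4 + (D/(-4))/2 = -4 + (D*(-¼))/2 = -4 + (-D/4)/2 = -4 - D/8)
Q(v) = -3/(-5 + v) (Q(v) = -3/(v - 5) = -3/(-5 + v))
u = 5 (u = 2 + 3 = 5)
Q(V)/(11 + u) = (-3/(-5 + 7))/(11 + 5) = -3/2/16 = -3*½*(1/16) = -3/2*1/16 = -3/32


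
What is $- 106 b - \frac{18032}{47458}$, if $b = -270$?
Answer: $\frac{679114964}{23729} \approx 28620.0$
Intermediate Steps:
$- 106 b - \frac{18032}{47458} = \left(-106\right) \left(-270\right) - \frac{18032}{47458} = 28620 - 18032 \cdot \frac{1}{47458} = 28620 - \frac{9016}{23729} = \frac{679114964}{23729}$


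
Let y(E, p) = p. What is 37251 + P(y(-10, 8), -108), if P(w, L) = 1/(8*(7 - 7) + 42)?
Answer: 1564543/42 ≈ 37251.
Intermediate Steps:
P(w, L) = 1/42 (P(w, L) = 1/(8*0 + 42) = 1/(0 + 42) = 1/42)
37251 + P(y(-10, 8), -108) = 37251 + 1/42 = 1564543/42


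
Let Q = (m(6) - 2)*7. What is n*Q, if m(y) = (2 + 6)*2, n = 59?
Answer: 5782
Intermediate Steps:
m(y) = 16 (m(y) = 8*2 = 16)
Q = 98 (Q = (16 - 2)*7 = 14*7 = 98)
n*Q = 59*98 = 5782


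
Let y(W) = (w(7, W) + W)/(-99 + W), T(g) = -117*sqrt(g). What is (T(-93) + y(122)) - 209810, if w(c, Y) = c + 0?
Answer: -4825501/23 - 117*I*sqrt(93) ≈ -2.098e+5 - 1128.3*I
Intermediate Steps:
w(c, Y) = c
y(W) = (7 + W)/(-99 + W)
(T(-93) + y(122)) - 209810 = (-117*I*sqrt(93) + (7 + 122)/(-99 + 122)) - 209810 = (-117*I*sqrt(93) + 129/23) - 209810 = (129/23 - 117*I*sqrt(93)) - 209810 = -4825501/23 - 117*I*sqrt(93)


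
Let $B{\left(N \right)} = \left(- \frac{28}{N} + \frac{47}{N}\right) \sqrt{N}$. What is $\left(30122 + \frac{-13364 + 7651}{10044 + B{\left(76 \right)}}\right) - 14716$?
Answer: $\frac{6216518605862}{403527725} + \frac{11426 \sqrt{19}}{403527725} \approx 15405.0$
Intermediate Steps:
$B{\left(N \right)} = \frac{19}{\sqrt{N}}$ ($B{\left(N \right)} = \frac{19}{N} \sqrt{N} = \frac{19}{\sqrt{N}}$)
$\left(30122 + \frac{-13364 + 7651}{10044 + B{\left(76 \right)}}\right) - 14716 = \left(30122 + \frac{-13364 + 7651}{10044 + \frac{19}{2 \sqrt{19}}}\right) - 14716 = \left(30122 - \frac{5713}{10044 + 19 \frac{\sqrt{19}}{38}}\right) - 14716 = \left(30122 - \frac{5713}{10044 + \frac{\sqrt{19}}{2}}\right) - 14716 = 15406 - \frac{5713}{10044 + \frac{\sqrt{19}}{2}}$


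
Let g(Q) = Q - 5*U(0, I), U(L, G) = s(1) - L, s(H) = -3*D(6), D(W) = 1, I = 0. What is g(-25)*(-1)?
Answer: 10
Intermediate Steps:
s(H) = -3 (s(H) = -3*1 = -3)
U(L, G) = -3 - L
g(Q) = 15 + Q (g(Q) = Q - 5*(-3 - 1*0) = Q - 5*(-3 + 0) = Q - 5*(-3) = Q + 15 = 15 + Q)
g(-25)*(-1) = (15 - 25)*(-1) = -10*(-1) = 10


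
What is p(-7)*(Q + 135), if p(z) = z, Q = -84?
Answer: -357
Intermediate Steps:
p(-7)*(Q + 135) = -7*(-84 + 135) = -7*51 = -357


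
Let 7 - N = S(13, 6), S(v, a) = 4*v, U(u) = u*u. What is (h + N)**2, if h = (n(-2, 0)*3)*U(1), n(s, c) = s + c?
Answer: 2601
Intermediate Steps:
U(u) = u**2
n(s, c) = c + s
N = -45 (N = 7 - 4*13 = 7 - 1*52 = 7 - 52 = -45)
h = -6 (h = ((0 - 2)*3)*1**2 = -2*3*1 = -6*1 = -6)
(h + N)**2 = (-6 - 45)**2 = (-51)**2 = 2601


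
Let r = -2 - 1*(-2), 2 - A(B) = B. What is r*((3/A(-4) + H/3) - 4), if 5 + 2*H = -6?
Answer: 0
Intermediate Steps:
A(B) = 2 - B
H = -11/2 (H = -5/2 + (½)*(-6) = -5/2 - 3 = -11/2 ≈ -5.5000)
r = 0 (r = -2 + 2 = 0)
r*((3/A(-4) + H/3) - 4) = 0*((3/(2 - 1*(-4)) - 11/2/3) - 4) = 0*((3/(2 + 4) - 11/2*⅓) - 4) = 0*((3/6 - 11/6) - 4) = 0*((3*(⅙) - 11/6) - 4) = 0*((½ - 11/6) - 4) = 0*(-4/3 - 4) = 0*(-16/3) = 0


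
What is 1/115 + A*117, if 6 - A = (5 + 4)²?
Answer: -1009124/115 ≈ -8775.0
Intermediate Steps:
A = -75 (A = 6 - (5 + 4)² = 6 - 1*9² = 6 - 1*81 = 6 - 81 = -75)
1/115 + A*117 = 1/115 - 75*117 = 1/115 - 8775 = -1009124/115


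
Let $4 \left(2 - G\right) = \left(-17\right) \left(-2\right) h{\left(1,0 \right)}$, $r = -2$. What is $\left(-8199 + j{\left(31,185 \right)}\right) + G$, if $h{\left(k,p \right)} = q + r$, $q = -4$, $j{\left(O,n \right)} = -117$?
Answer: $-8263$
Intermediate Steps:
$h{\left(k,p \right)} = -6$ ($h{\left(k,p \right)} = -4 - 2 = -6$)
$G = 53$ ($G = 2 - \frac{\left(-17\right) \left(-2\right) \left(-6\right)}{4} = 2 - \frac{34 \left(-6\right)}{4} = 2 - -51 = 2 + 51 = 53$)
$\left(-8199 + j{\left(31,185 \right)}\right) + G = \left(-8199 - 117\right) + 53 = -8316 + 53 = -8263$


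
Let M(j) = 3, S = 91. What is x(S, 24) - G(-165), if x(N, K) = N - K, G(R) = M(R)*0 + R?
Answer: 232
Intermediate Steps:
G(R) = R (G(R) = 3*0 + R = 0 + R = R)
x(S, 24) - G(-165) = (91 - 1*24) - 1*(-165) = (91 - 24) + 165 = 67 + 165 = 232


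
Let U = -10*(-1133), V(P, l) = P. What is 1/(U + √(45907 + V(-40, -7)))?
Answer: 11330/128323033 - √45867/128323033 ≈ 8.6624e-5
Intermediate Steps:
U = 11330
1/(U + √(45907 + V(-40, -7))) = 1/(11330 + √(45907 - 40)) = 1/(11330 + √45867)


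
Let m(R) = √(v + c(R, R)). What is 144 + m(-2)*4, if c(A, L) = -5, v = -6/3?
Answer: 144 + 4*I*√7 ≈ 144.0 + 10.583*I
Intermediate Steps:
v = -2 (v = -6*⅓ = -2)
m(R) = I*√7 (m(R) = √(-2 - 5) = √(-7) = I*√7)
144 + m(-2)*4 = 144 + (I*√7)*4 = 144 + 4*I*√7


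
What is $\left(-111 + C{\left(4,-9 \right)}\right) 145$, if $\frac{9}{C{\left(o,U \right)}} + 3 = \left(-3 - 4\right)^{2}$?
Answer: $- \frac{739065}{46} \approx -16067.0$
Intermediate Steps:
$C{\left(o,U \right)} = \frac{9}{46}$ ($C{\left(o,U \right)} = \frac{9}{-3 + \left(-3 - 4\right)^{2}} = \frac{9}{-3 + \left(-7\right)^{2}} = \frac{9}{-3 + 49} = \frac{9}{46}$)
$\left(-111 + C{\left(4,-9 \right)}\right) 145 = \left(-111 + \frac{9}{46}\right) 145 = \left(- \frac{5097}{46}\right) 145 = - \frac{739065}{46}$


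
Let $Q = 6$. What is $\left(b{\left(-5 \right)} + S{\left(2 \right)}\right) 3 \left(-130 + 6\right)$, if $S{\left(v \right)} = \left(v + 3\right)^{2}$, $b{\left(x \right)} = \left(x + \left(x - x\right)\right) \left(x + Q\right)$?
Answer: $-7440$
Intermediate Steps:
$b{\left(x \right)} = x \left(6 + x\right)$ ($b{\left(x \right)} = \left(x + \left(x - x\right)\right) \left(x + 6\right) = \left(x + 0\right) \left(6 + x\right) = x \left(6 + x\right)$)
$S{\left(v \right)} = \left(3 + v\right)^{2}$
$\left(b{\left(-5 \right)} + S{\left(2 \right)}\right) 3 \left(-130 + 6\right) = \left(- 5 \left(6 - 5\right) + \left(3 + 2\right)^{2}\right) 3 \left(-130 + 6\right) = \left(\left(-5\right) 1 + 5^{2}\right) 3 \left(-124\right) = \left(-5 + 25\right) 3 \left(-124\right) = 20 \cdot 3 \left(-124\right) = 60 \left(-124\right) = -7440$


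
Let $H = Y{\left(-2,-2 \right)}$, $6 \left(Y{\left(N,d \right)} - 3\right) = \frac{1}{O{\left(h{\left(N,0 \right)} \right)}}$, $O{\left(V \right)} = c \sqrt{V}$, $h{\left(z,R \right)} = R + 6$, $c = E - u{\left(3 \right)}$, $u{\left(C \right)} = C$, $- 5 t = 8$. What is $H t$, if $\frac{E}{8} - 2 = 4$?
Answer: $- \frac{24}{5} - \frac{2 \sqrt{6}}{2025} \approx -4.8024$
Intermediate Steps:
$t = - \frac{8}{5}$ ($t = \left(- \frac{1}{5}\right) 8 = - \frac{8}{5} \approx -1.6$)
$E = 48$ ($E = 16 + 8 \cdot 4 = 16 + 32 = 48$)
$c = 45$ ($c = 48 - 3 = 45$)
$h{\left(z,R \right)} = 6 + R$
$O{\left(V \right)} = 45 \sqrt{V}$
$Y{\left(N,d \right)} = 3 + \frac{\sqrt{6}}{1620}$ ($Y{\left(N,d \right)} = 3 + \frac{1}{6 \cdot 45 \sqrt{6 + 0}} = 3 + \frac{1}{6 \cdot 45 \sqrt{6}} = 3 + \frac{\frac{1}{270} \sqrt{6}}{6} = 3 + \frac{\sqrt{6}}{1620}$)
$H = 3 + \frac{\sqrt{6}}{1620} \approx 3.0015$
$H t = \left(3 + \frac{\sqrt{6}}{1620}\right) \left(- \frac{8}{5}\right) = - \frac{24}{5} - \frac{2 \sqrt{6}}{2025}$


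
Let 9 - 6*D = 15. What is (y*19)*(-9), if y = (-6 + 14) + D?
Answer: -1197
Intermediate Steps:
D = -1 (D = 3/2 - ⅙*15 = 3/2 - 5/2 = -1)
y = 7 (y = (-6 + 14) - 1 = 8 - 1 = 7)
(y*19)*(-9) = (7*19)*(-9) = 133*(-9) = -1197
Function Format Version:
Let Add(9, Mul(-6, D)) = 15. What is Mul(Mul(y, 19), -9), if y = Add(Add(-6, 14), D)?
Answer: -1197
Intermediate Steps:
D = -1 (D = Add(Rational(3, 2), Mul(Rational(-1, 6), 15)) = Add(Rational(3, 2), Rational(-5, 2)) = -1)
y = 7 (y = Add(Add(-6, 14), -1) = Add(8, -1) = 7)
Mul(Mul(y, 19), -9) = Mul(Mul(7, 19), -9) = Mul(133, -9) = -1197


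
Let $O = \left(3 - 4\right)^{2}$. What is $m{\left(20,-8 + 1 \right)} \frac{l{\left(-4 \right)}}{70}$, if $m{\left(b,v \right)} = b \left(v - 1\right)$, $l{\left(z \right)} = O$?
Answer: $- \frac{16}{7} \approx -2.2857$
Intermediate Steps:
$O = 1$ ($O = \left(-1\right)^{2} = 1$)
$l{\left(z \right)} = 1$
$m{\left(b,v \right)} = b \left(-1 + v\right)$
$m{\left(20,-8 + 1 \right)} \frac{l{\left(-4 \right)}}{70} = 20 \left(-1 + \left(-8 + 1\right)\right) 1 \cdot \frac{1}{70} = 20 \left(-1 - 7\right) 1 \cdot \frac{1}{70} = 20 \left(-8\right) \frac{1}{70} = \left(-160\right) \frac{1}{70} = - \frac{16}{7}$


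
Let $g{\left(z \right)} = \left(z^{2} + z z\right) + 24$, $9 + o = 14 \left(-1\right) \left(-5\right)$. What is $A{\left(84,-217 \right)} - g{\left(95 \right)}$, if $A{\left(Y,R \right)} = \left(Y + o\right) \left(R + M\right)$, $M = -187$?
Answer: $-76654$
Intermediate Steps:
$o = 61$ ($o = -9 + 14 \left(-1\right) \left(-5\right) = -9 - -70 = -9 + 70 = 61$)
$A{\left(Y,R \right)} = \left(-187 + R\right) \left(61 + Y\right)$ ($A{\left(Y,R \right)} = \left(Y + 61\right) \left(R - 187\right) = \left(61 + Y\right) \left(-187 + R\right) = \left(-187 + R\right) \left(61 + Y\right)$)
$g{\left(z \right)} = 24 + 2 z^{2}$ ($g{\left(z \right)} = \left(z^{2} + z^{2}\right) + 24 = 2 z^{2} + 24 = 24 + 2 z^{2}$)
$A{\left(84,-217 \right)} - g{\left(95 \right)} = \left(-11407 - 15708 + 61 \left(-217\right) - 18228\right) - \left(24 + 2 \cdot 95^{2}\right) = \left(-11407 - 15708 - 13237 - 18228\right) - \left(24 + 2 \cdot 9025\right) = -58580 - \left(24 + 18050\right) = -58580 - 18074 = -76654$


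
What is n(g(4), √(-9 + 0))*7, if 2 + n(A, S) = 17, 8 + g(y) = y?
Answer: 105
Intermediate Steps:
g(y) = -8 + y
n(A, S) = 15 (n(A, S) = -2 + 17 = 15)
n(g(4), √(-9 + 0))*7 = 15*7 = 105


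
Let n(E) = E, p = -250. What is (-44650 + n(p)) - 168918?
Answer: -213818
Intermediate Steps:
(-44650 + n(p)) - 168918 = (-44650 - 250) - 168918 = -44900 - 168918 = -213818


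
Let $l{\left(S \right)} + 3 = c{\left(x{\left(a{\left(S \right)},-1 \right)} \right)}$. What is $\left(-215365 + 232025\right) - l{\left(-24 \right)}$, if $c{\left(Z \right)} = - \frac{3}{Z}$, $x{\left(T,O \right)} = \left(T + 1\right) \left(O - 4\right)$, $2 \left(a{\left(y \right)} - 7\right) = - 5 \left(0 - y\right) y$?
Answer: $\frac{120640117}{7240} \approx 16663.0$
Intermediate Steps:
$a{\left(y \right)} = 7 + \frac{5 y^{2}}{2}$ ($a{\left(y \right)} = 7 + \frac{- 5 \left(0 - y\right) y}{2} = 7 + \frac{- 5 \left(- y\right) y}{2} = 7 + \frac{5 y y}{2} = 7 + \frac{5 y^{2}}{2}$)
$x{\left(T,O \right)} = \left(1 + T\right) \left(-4 + O\right)$
$l{\left(S \right)} = -3 - \frac{3}{-40 - \frac{25 S^{2}}{2}}$ ($l{\left(S \right)} = -3 - \frac{3}{-4 - 1 - 4 \left(7 + \frac{5 S^{2}}{2}\right) - \left(7 + \frac{5 S^{2}}{2}\right)} = -3 - \frac{3}{-4 - 1 - \left(28 + 10 S^{2}\right) - \left(7 + \frac{5 S^{2}}{2}\right)} = -3 - \frac{3}{-40 - \frac{25 S^{2}}{2}}$)
$\left(-215365 + 232025\right) - l{\left(-24 \right)} = \left(-215365 + 232025\right) - \frac{3 \left(-78 - 25 \left(-24\right)^{2}\right)}{5 \left(16 + 5 \left(-24\right)^{2}\right)} = 16660 - \frac{3 \left(-78 - 14400\right)}{5 \left(16 + 5 \cdot 576\right)} = 16660 - \frac{3 \left(-78 - 14400\right)}{5 \left(16 + 2880\right)} = 16660 - \frac{3}{5} \cdot \frac{1}{2896} \left(-14478\right) = 16660 - - \frac{21717}{7240} = 16660 + \frac{21717}{7240} = \frac{120640117}{7240}$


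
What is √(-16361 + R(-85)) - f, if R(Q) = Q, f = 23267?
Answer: -23267 + I*√16446 ≈ -23267.0 + 128.24*I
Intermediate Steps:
√(-16361 + R(-85)) - f = √(-16361 - 85) - 1*23267 = √(-16446) - 23267 = I*√16446 - 23267 = -23267 + I*√16446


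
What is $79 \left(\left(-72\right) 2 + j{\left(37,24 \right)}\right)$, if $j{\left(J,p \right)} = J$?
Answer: $-8453$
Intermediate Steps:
$79 \left(\left(-72\right) 2 + j{\left(37,24 \right)}\right) = 79 \left(\left(-72\right) 2 + 37\right) = 79 \left(-144 + 37\right) = 79 \left(-107\right) = -8453$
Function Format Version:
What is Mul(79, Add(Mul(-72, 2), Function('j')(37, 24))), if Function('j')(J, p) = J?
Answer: -8453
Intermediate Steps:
Mul(79, Add(Mul(-72, 2), Function('j')(37, 24))) = Mul(79, Add(Mul(-72, 2), 37)) = Mul(79, Add(-144, 37)) = Mul(79, -107) = -8453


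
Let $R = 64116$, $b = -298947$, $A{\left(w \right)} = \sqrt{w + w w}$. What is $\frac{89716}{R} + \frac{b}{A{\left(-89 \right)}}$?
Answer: $\frac{22429}{16029} - \frac{27177 \sqrt{1958}}{356} \approx -3376.6$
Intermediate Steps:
$A{\left(w \right)} = \sqrt{w + w^{2}}$
$\frac{89716}{R} + \frac{b}{A{\left(-89 \right)}} = \frac{89716}{64116} - \frac{298947}{\sqrt{- 89 \left(1 - 89\right)}} = 89716 \cdot \frac{1}{64116} - \frac{298947}{\sqrt{\left(-89\right) \left(-88\right)}} = \frac{22429}{16029} - \frac{298947}{\sqrt{7832}} = \frac{22429}{16029} - \frac{298947}{2 \sqrt{1958}} = \frac{22429}{16029} - 298947 \frac{\sqrt{1958}}{3916} = \frac{22429}{16029} - \frac{27177 \sqrt{1958}}{356}$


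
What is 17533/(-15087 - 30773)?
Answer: -17533/45860 ≈ -0.38232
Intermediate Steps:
17533/(-15087 - 30773) = 17533/(-45860) = 17533*(-1/45860) = -17533/45860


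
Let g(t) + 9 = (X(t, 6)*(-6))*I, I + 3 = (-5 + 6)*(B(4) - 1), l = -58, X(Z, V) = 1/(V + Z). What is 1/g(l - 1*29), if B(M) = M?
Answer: -⅑ ≈ -0.11111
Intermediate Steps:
I = 0 (I = -3 + (-5 + 6)*(4 - 1) = -3 + 1*3 = -3 + 3 = 0)
g(t) = -9 (g(t) = -9 + (-6/(6 + t))*0 = -9 - 6/(6 + t)*0 = -9 + 0 = -9)
1/g(l - 1*29) = 1/(-9) = -⅑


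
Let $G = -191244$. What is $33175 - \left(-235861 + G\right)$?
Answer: $460280$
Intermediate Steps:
$33175 - \left(-235861 + G\right) = 33175 + \left(235861 - -191244\right) = 33175 + \left(235861 + 191244\right) = 33175 + 427105 = 460280$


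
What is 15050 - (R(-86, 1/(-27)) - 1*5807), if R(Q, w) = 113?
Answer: 20744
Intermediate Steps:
15050 - (R(-86, 1/(-27)) - 1*5807) = 15050 - (113 - 1*5807) = 15050 - (113 - 5807) = 15050 - 1*(-5694) = 15050 + 5694 = 20744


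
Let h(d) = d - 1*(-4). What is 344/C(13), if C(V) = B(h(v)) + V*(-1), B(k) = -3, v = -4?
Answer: -43/2 ≈ -21.500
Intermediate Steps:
h(d) = 4 + d (h(d) = d + 4 = 4 + d)
C(V) = -3 - V (C(V) = -3 + V*(-1) = -3 - V)
344/C(13) = 344/(-3 - 1*13) = 344/(-3 - 13) = 344/(-16) = 344*(-1/16) = -43/2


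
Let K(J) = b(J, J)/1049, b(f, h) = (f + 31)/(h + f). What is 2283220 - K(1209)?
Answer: 93408813400/40911 ≈ 2.2832e+6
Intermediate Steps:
b(f, h) = (31 + f)/(f + h)
K(J) = (31 + J)/(2098*J) (K(J) = ((31 + J)/(J + J))/1049 = ((31 + J)/((2*J)))*(1/1049) = ((1/(2*J))*(31 + J))*(1/1049) = ((31 + J)/(2*J))*(1/1049) = (31 + J)/(2098*J))
2283220 - K(1209) = 2283220 - (31 + 1209)/(2098*1209) = 2283220 - 1240/(2098*1209) = 2283220 - 1*20/40911 = 2283220 - 20/40911 = 93408813400/40911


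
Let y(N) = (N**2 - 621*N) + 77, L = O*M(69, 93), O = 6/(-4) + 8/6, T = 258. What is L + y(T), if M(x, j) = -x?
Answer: -187131/2 ≈ -93566.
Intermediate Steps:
O = -1/6 (O = 6*(-1/4) + 8*(1/6) = -3/2 + 4/3 = -1/6 ≈ -0.16667)
L = 23/2 (L = -(-1)*69/6 = -1/6*(-69) = 23/2 ≈ 11.500)
y(N) = 77 + N**2 - 621*N
L + y(T) = 23/2 + (77 + 258**2 - 621*258) = 23/2 + (77 + 66564 - 160218) = 23/2 - 93577 = -187131/2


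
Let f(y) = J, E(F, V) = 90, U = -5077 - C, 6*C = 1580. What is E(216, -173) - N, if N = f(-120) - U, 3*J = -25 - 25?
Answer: -15701/3 ≈ -5233.7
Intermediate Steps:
C = 790/3 (C = (⅙)*1580 = 790/3 ≈ 263.33)
U = -16021/3 (U = -5077 - 1*790/3 = -5077 - 790/3 = -16021/3 ≈ -5340.3)
J = -50/3 (J = (-25 - 25)/3 = (⅓)*(-50) = -50/3 ≈ -16.667)
f(y) = -50/3
N = 15971/3 (N = -50/3 - 1*(-16021/3) = -50/3 + 16021/3 = 15971/3 ≈ 5323.7)
E(216, -173) - N = 90 - 1*15971/3 = 90 - 15971/3 = -15701/3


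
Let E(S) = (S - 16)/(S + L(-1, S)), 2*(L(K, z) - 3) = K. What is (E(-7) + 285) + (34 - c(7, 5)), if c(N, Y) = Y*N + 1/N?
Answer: 18205/63 ≈ 288.97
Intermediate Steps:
L(K, z) = 3 + K/2
c(N, Y) = 1/N + N*Y (c(N, Y) = N*Y + 1/N = 1/N + N*Y)
E(S) = (-16 + S)/(5/2 + S) (E(S) = (S - 16)/(S + (3 + (½)*(-1))) = (-16 + S)/(S + (3 - ½)) = (-16 + S)/(S + 5/2) = (-16 + S)/(5/2 + S))
(E(-7) + 285) + (34 - c(7, 5)) = (2*(-16 - 7)/(5 + 2*(-7)) + 285) + (34 - (1/7 + 7*5)) = (2*(-23)/(5 - 14) + 285) + (34 - (⅐ + 35)) = (2*(-23)/(-9) + 285) + (34 - 1*246/7) = (2*(-⅑)*(-23) + 285) + (34 - 246/7) = (46/9 + 285) - 8/7 = 2611/9 - 8/7 = 18205/63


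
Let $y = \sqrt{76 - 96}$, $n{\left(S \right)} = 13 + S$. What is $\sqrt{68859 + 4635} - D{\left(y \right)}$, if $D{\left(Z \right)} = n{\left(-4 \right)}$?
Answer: $-9 + 3 \sqrt{8166} \approx 262.1$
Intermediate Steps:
$y = 2 i \sqrt{5}$ ($y = \sqrt{76 - 96} = \sqrt{-20} = 2 i \sqrt{5} \approx 4.4721 i$)
$D{\left(Z \right)} = 9$ ($D{\left(Z \right)} = 13 - 4 = 9$)
$\sqrt{68859 + 4635} - D{\left(y \right)} = \sqrt{68859 + 4635} - 9 = \sqrt{73494} - 9 = 3 \sqrt{8166} - 9 = -9 + 3 \sqrt{8166}$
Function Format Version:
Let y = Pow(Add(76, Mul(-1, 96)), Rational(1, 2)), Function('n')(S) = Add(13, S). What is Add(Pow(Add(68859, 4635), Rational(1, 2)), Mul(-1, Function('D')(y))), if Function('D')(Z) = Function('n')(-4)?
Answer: Add(-9, Mul(3, Pow(8166, Rational(1, 2)))) ≈ 262.10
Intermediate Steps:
y = Mul(2, I, Pow(5, Rational(1, 2))) (y = Pow(Add(76, -96), Rational(1, 2)) = Pow(-20, Rational(1, 2)) = Mul(2, I, Pow(5, Rational(1, 2))) ≈ Mul(4.4721, I))
Function('D')(Z) = 9 (Function('D')(Z) = Add(13, -4) = 9)
Add(Pow(Add(68859, 4635), Rational(1, 2)), Mul(-1, Function('D')(y))) = Add(Pow(Add(68859, 4635), Rational(1, 2)), Mul(-1, 9)) = Add(Pow(73494, Rational(1, 2)), -9) = Add(Mul(3, Pow(8166, Rational(1, 2))), -9) = Add(-9, Mul(3, Pow(8166, Rational(1, 2))))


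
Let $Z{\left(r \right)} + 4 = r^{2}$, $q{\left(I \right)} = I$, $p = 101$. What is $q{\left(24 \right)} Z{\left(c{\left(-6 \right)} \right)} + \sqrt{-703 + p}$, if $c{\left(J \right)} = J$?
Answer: $768 + i \sqrt{602} \approx 768.0 + 24.536 i$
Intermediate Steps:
$Z{\left(r \right)} = -4 + r^{2}$
$q{\left(24 \right)} Z{\left(c{\left(-6 \right)} \right)} + \sqrt{-703 + p} = 24 \left(-4 + \left(-6\right)^{2}\right) + \sqrt{-703 + 101} = 24 \left(-4 + 36\right) + \sqrt{-602} = 24 \cdot 32 + i \sqrt{602} = 768 + i \sqrt{602}$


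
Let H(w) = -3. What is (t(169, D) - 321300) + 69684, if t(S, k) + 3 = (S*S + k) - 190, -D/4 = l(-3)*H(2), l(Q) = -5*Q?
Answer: -223068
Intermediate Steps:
D = 180 (D = -4*(-5*(-3))*(-3) = -60*(-3) = -4*(-45) = 180)
t(S, k) = -193 + k + S² (t(S, k) = -3 + ((S*S + k) - 190) = -3 + ((S² + k) - 190) = -3 + ((k + S²) - 190) = -3 + (-190 + k + S²) = -193 + k + S²)
(t(169, D) - 321300) + 69684 = ((-193 + 180 + 169²) - 321300) + 69684 = ((-193 + 180 + 28561) - 321300) + 69684 = (28548 - 321300) + 69684 = -292752 + 69684 = -223068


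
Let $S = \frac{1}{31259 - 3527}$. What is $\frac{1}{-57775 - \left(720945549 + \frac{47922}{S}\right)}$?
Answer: $- \frac{1}{2049976228} \approx -4.8781 \cdot 10^{-10}$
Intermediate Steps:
$S = \frac{1}{27732} \approx 3.6059 \cdot 10^{-5}$
$\frac{1}{-57775 - \left(720945549 + \frac{47922}{S}\right)} = \frac{1}{-57775 - \left(720945549 + 1328972904\right)} = \frac{1}{-57775 - \left(1328972904 + \frac{17813}{\frac{1}{40473}}\right)} = \frac{1}{-57775 - \left(1328972904 + 17813 \frac{1}{\frac{1}{40473}}\right)} = \frac{1}{-57775 - 2049918453} = \frac{1}{-2049976228} = - \frac{1}{2049976228}$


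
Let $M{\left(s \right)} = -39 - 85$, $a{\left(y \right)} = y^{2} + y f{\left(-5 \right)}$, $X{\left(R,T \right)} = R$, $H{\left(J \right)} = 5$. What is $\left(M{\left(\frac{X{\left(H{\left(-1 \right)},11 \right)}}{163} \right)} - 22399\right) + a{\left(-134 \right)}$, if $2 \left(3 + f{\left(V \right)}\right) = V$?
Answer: $-3830$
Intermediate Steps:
$f{\left(V \right)} = -3 + \frac{V}{2}$
$a{\left(y \right)} = y^{2} - \frac{11 y}{2}$ ($a{\left(y \right)} = y^{2} + y \left(-3 + \frac{1}{2} \left(-5\right)\right) = y^{2} + y \left(-3 - \frac{5}{2}\right) = y^{2} + y \left(- \frac{11}{2}\right) = y^{2} - \frac{11 y}{2}$)
$M{\left(s \right)} = -124$ ($M{\left(s \right)} = -39 - 85 = -124$)
$\left(M{\left(\frac{X{\left(H{\left(-1 \right)},11 \right)}}{163} \right)} - 22399\right) + a{\left(-134 \right)} = \left(-124 - 22399\right) + \frac{1}{2} \left(-134\right) \left(-11 + 2 \left(-134\right)\right) = -22523 + \frac{1}{2} \left(-134\right) \left(-11 - 268\right) = -22523 + \frac{1}{2} \left(-134\right) \left(-279\right) = -22523 + 18693 = -3830$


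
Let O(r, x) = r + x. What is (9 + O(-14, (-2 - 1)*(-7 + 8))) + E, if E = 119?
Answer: 111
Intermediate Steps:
(9 + O(-14, (-2 - 1)*(-7 + 8))) + E = (9 + (-14 + (-2 - 1)*(-7 + 8))) + 119 = (9 + (-14 - 3*1)) + 119 = (9 + (-14 - 3)) + 119 = (9 - 17) + 119 = -8 + 119 = 111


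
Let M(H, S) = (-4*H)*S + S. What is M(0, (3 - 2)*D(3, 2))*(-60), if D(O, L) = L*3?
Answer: -360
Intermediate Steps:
D(O, L) = 3*L
M(H, S) = S - 4*H*S (M(H, S) = -4*H*S + S = S - 4*H*S)
M(0, (3 - 2)*D(3, 2))*(-60) = (((3 - 2)*(3*2))*(1 - 4*0))*(-60) = ((1*6)*(1 + 0))*(-60) = (6*1)*(-60) = 6*(-60) = -360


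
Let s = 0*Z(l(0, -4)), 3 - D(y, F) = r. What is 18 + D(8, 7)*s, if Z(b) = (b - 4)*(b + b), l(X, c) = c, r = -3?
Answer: 18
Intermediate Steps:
D(y, F) = 6 (D(y, F) = 3 - 1*(-3) = 3 + 3 = 6)
Z(b) = 2*b*(-4 + b) (Z(b) = (-4 + b)*(2*b) = 2*b*(-4 + b))
s = 0 (s = 0*(2*(-4)*(-4 - 4)) = 0*(2*(-4)*(-8)) = 0*64 = 0)
18 + D(8, 7)*s = 18 + 6*0 = 18 + 0 = 18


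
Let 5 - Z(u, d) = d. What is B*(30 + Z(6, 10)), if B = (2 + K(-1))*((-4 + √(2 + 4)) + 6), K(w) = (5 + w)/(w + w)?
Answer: 0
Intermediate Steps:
Z(u, d) = 5 - d
K(w) = (5 + w)/(2*w) (K(w) = (5 + w)/((2*w)) = (5 + w)*(1/(2*w)) = (5 + w)/(2*w))
B = 0 (B = (2 + (½)*(5 - 1)/(-1))*((-4 + √(2 + 4)) + 6) = (2 + (½)*(-1)*4)*((-4 + √6) + 6) = (2 - 2)*(2 + √6) = 0*(2 + √6) = 0)
B*(30 + Z(6, 10)) = 0*(30 + (5 - 1*10)) = 0*(30 + (5 - 10)) = 0*(30 - 5) = 0*25 = 0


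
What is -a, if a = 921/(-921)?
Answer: 1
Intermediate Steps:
a = -1 (a = 921*(-1/921) = -1)
-a = -1*(-1) = 1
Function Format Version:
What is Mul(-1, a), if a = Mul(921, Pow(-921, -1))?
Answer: 1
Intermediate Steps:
a = -1 (a = Mul(921, Rational(-1, 921)) = -1)
Mul(-1, a) = Mul(-1, -1) = 1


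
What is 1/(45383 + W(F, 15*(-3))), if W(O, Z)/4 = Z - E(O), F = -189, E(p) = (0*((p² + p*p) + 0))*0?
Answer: 1/45203 ≈ 2.2122e-5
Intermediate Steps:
E(p) = 0 (E(p) = (0*((p² + p²) + 0))*0 = (0*(2*p² + 0))*0 = (0*(2*p²))*0 = 0*0 = 0)
W(O, Z) = 4*Z (W(O, Z) = 4*(Z - 1*0) = 4*(Z + 0) = 4*Z)
1/(45383 + W(F, 15*(-3))) = 1/(45383 + 4*(15*(-3))) = 1/(45383 + 4*(-45)) = 1/(45383 - 180) = 1/45203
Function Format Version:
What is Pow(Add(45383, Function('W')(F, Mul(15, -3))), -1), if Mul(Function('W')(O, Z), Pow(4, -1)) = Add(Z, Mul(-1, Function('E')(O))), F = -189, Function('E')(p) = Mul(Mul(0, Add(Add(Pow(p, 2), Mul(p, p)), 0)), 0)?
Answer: Rational(1, 45203) ≈ 2.2122e-5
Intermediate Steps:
Function('E')(p) = 0 (Function('E')(p) = Mul(Mul(0, Add(Add(Pow(p, 2), Pow(p, 2)), 0)), 0) = Mul(Mul(0, Add(Mul(2, Pow(p, 2)), 0)), 0) = Mul(Mul(0, Mul(2, Pow(p, 2))), 0) = Mul(0, 0) = 0)
Function('W')(O, Z) = Mul(4, Z) (Function('W')(O, Z) = Mul(4, Add(Z, Mul(-1, 0))) = Mul(4, Add(Z, 0)) = Mul(4, Z))
Pow(Add(45383, Function('W')(F, Mul(15, -3))), -1) = Pow(Add(45383, Mul(4, Mul(15, -3))), -1) = Pow(Add(45383, Mul(4, -45)), -1) = Pow(Add(45383, -180), -1) = Pow(45203, -1) = Rational(1, 45203)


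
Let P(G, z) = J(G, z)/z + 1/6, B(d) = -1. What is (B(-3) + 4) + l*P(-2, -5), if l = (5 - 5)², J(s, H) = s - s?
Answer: 3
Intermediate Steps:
J(s, H) = 0
l = 0 (l = 0² = 0)
P(G, z) = ⅙ (P(G, z) = 0/z + 1/6 = 0 + 1*(⅙) = 0 + ⅙ = ⅙)
(B(-3) + 4) + l*P(-2, -5) = (-1 + 4) + 0*(⅙) = 3 + 0 = 3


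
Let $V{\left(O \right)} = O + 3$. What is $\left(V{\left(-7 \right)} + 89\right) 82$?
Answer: $6970$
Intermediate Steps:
$V{\left(O \right)} = 3 + O$
$\left(V{\left(-7 \right)} + 89\right) 82 = \left(\left(3 - 7\right) + 89\right) 82 = \left(-4 + 89\right) 82 = 85 \cdot 82 = 6970$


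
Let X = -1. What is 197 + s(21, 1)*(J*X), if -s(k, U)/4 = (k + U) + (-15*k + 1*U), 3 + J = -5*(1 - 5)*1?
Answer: -19659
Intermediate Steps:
J = 17 (J = -3 - 5*(1 - 5)*1 = -3 - 5*(-4)*1 = -3 + 20*1 = -3 + 20 = 17)
s(k, U) = -8*U + 56*k (s(k, U) = -4*((k + U) + (-15*k + 1*U)) = -4*((U + k) + (-15*k + U)) = -4*((U + k) + (U - 15*k)) = -4*(-14*k + 2*U) = -8*U + 56*k)
197 + s(21, 1)*(J*X) = 197 + (-8*1 + 56*21)*(17*(-1)) = 197 + (-8 + 1176)*(-17) = 197 + 1168*(-17) = 197 - 19856 = -19659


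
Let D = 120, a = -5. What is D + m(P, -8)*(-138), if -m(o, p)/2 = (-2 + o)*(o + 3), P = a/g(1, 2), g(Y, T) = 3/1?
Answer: -3688/3 ≈ -1229.3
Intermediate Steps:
g(Y, T) = 3 (g(Y, T) = 3*1 = 3)
P = -5/3 ≈ -1.6667
m(o, p) = -2*(-2 + o)*(3 + o) (m(o, p) = -2*(-2 + o)*(o + 3) = -2*(-2 + o)*(3 + o))
D + m(P, -8)*(-138) = 120 + (12 - 2*(-5/3) - 2*(-5/3)²)*(-138) = 120 + (12 + 10/3 - 2*25/9)*(-138) = 120 + (12 + 10/3 - 50/9)*(-138) = 120 + (88/9)*(-138) = 120 - 4048/3 = -3688/3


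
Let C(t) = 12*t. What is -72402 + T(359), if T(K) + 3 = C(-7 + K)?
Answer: -68181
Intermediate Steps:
T(K) = -87 + 12*K (T(K) = -3 + 12*(-7 + K) = -3 + (-84 + 12*K) = -87 + 12*K)
-72402 + T(359) = -72402 + (-87 + 12*359) = -72402 + (-87 + 4308) = -72402 + 4221 = -68181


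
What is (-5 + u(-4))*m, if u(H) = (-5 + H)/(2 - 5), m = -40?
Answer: 80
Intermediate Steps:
u(H) = 5/3 - H/3 (u(H) = (-5 + H)/(-3) = (-5 + H)*(-⅓) = 5/3 - H/3)
(-5 + u(-4))*m = (-5 + (5/3 - ⅓*(-4)))*(-40) = (-5 + (5/3 + 4/3))*(-40) = (-5 + 3)*(-40) = -2*(-40) = 80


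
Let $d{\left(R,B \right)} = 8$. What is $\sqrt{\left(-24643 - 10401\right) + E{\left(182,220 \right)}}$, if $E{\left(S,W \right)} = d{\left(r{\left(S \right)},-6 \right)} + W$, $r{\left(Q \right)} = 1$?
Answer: $32 i \sqrt{34} \approx 186.59 i$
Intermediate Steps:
$E{\left(S,W \right)} = 8 + W$
$\sqrt{\left(-24643 - 10401\right) + E{\left(182,220 \right)}} = \sqrt{\left(-24643 - 10401\right) + \left(8 + 220\right)} = \sqrt{-35044 + 228} = \sqrt{-34816} = 32 i \sqrt{34}$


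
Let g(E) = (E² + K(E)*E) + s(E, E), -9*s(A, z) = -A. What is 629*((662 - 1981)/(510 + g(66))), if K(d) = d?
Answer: -2488953/27688 ≈ -89.893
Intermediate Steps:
s(A, z) = A/9 (s(A, z) = -(-1)*A/9 = A/9)
g(E) = 2*E² + E/9 (g(E) = (E² + E*E) + E/9 = (E² + E²) + E/9 = 2*E² + E/9)
629*((662 - 1981)/(510 + g(66))) = 629*((662 - 1981)/(510 + (⅑)*66*(1 + 18*66))) = 629*(-1319/(510 + (⅑)*66*(1 + 1188))) = 629*(-1319/(510 + (⅑)*66*1189)) = 629*(-1319/(510 + 26158/3)) = 629*(-1319/27688/3) = 629*(-1319*3/27688) = 629*(-3957/27688) = -2488953/27688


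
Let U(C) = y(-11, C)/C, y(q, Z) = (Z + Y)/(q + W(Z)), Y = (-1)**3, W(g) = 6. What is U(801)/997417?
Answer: -160/798931017 ≈ -2.0027e-7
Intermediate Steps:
Y = -1
y(q, Z) = (-1 + Z)/(6 + q) (y(q, Z) = (Z - 1)/(q + 6) = (-1 + Z)/(6 + q))
U(C) = (1/5 - C/5)/C (U(C) = ((-1 + C)/(6 - 11))/C = ((-1 + C)/(-5))/C = (-(-1 + C)/5)/C = (1/5 - C/5)/C)
U(801)/997417 = ((1/5)*(1 - 1*801)/801)/997417 = ((1/5)*(1/801)*(1 - 801))*(1/997417) = ((1/5)*(1/801)*(-800))*(1/997417) = -160/801*1/997417 = -160/798931017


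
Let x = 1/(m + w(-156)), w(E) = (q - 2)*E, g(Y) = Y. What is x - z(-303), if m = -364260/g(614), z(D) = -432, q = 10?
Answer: 244194605/565266 ≈ 432.00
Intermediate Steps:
w(E) = 8*E (w(E) = (10 - 2)*E = 8*E)
m = -182130/307 (m = -364260/614 = -364260*1/614 = -182130/307 ≈ -593.26)
x = -307/565266 (x = 1/(-182130/307 + 8*(-156)) = 1/(-182130/307 - 1248) = 1/(-565266/307) = -307/565266 ≈ -0.00054311)
x - z(-303) = -307/565266 - 1*(-432) = -307/565266 + 432 = 244194605/565266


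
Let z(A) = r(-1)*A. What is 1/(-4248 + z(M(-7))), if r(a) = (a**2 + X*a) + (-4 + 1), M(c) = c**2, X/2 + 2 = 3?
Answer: -1/4444 ≈ -0.00022502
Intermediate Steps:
X = 2 (X = -4 + 2*3 = -4 + 6 = 2)
r(a) = -3 + a**2 + 2*a (r(a) = (a**2 + 2*a) + (-4 + 1) = (a**2 + 2*a) - 3 = -3 + a**2 + 2*a)
z(A) = -4*A (z(A) = (-3 + (-1)**2 + 2*(-1))*A = (-3 + 1 - 2)*A = -4*A)
1/(-4248 + z(M(-7))) = 1/(-4248 - 4*(-7)**2) = 1/(-4248 - 4*49) = 1/(-4248 - 196) = 1/(-4444) = -1/4444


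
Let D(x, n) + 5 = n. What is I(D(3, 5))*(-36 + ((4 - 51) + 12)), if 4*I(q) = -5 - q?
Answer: 355/4 ≈ 88.750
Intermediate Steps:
D(x, n) = -5 + n
I(q) = -5/4 - q/4 (I(q) = (-5 - q)/4 = -5/4 - q/4)
I(D(3, 5))*(-36 + ((4 - 51) + 12)) = (-5/4 - (-5 + 5)/4)*(-36 + ((4 - 51) + 12)) = (-5/4 - ¼*0)*(-36 + (-47 + 12)) = (-5/4 + 0)*(-36 - 35) = -5/4*(-71) = 355/4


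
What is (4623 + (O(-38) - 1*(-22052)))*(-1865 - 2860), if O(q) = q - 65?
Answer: -125552700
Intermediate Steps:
O(q) = -65 + q
(4623 + (O(-38) - 1*(-22052)))*(-1865 - 2860) = (4623 + ((-65 - 38) - 1*(-22052)))*(-1865 - 2860) = (4623 + (-103 + 22052))*(-4725) = (4623 + 21949)*(-4725) = 26572*(-4725) = -125552700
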